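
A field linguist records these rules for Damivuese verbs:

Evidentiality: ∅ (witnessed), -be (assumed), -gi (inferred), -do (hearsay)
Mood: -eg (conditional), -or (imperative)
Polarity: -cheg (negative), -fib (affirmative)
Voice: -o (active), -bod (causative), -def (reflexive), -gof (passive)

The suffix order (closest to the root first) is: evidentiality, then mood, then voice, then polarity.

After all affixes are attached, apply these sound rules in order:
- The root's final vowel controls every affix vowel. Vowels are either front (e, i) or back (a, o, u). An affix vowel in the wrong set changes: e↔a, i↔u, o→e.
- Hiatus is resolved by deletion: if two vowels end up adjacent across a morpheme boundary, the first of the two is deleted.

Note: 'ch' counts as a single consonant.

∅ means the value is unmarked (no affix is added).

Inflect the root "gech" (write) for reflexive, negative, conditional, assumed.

Attach evidentiality assumed -be → gechbe.
Attach mood conditional -eg → gechbeeg.
Attach voice reflexive -def → gechbeegdef.
Attach polarity negative -cheg → gechbeegdefcheg.
Vowel harmony: no change.
Apply vowel deletion: gechbeegdefcheg → gechbegdefcheg.

gechbegdefcheg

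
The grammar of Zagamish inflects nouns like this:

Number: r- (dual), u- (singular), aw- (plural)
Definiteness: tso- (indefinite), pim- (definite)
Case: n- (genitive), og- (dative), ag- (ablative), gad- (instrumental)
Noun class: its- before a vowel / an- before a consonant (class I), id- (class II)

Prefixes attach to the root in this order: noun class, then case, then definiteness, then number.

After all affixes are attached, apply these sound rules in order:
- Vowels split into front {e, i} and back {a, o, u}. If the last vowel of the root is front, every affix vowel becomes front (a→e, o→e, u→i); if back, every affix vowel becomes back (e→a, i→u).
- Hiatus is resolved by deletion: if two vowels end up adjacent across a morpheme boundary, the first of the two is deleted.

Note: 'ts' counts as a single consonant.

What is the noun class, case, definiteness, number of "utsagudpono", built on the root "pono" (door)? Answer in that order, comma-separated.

Segment: u-tso-ag-id-pono.
noun class: id- → class II.
case: ag- → ablative.
definiteness: tso- → indefinite.
number: u- → singular.

class II, ablative, indefinite, singular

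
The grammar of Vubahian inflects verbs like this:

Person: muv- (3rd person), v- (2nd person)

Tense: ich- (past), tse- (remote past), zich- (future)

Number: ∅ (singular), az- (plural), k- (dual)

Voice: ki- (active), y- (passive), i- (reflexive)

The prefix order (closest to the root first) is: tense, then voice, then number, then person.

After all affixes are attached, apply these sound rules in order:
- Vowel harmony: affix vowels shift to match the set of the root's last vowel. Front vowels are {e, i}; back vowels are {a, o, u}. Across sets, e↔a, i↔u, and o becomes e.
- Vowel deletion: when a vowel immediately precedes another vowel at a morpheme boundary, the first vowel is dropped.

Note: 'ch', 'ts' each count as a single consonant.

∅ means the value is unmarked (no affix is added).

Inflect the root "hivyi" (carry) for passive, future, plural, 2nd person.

vezyzichhivyi

Attach tense future zich- → zichhivyi.
Attach voice passive y- → yzichhivyi.
Attach number plural az- → azyzichhivyi.
Attach person 2nd person v- → vazyzichhivyi.
Apply vowel harmony: vazyzichhivyi → vezyzichhivyi.
Vowel deletion: no change.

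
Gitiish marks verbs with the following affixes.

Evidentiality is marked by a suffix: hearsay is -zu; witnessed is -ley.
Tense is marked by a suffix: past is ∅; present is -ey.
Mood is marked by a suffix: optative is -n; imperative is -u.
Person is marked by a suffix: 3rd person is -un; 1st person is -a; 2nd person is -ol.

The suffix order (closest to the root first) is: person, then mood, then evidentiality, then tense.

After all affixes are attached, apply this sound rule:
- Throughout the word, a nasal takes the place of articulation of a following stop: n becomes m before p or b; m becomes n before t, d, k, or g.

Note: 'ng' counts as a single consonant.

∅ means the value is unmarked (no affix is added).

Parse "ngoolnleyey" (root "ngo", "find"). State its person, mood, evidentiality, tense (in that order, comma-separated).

Segment: ngo-ol-n-ley-ey.
person: -ol → 2nd person.
mood: -n → optative.
evidentiality: -ley → witnessed.
tense: -ey → present.

2nd person, optative, witnessed, present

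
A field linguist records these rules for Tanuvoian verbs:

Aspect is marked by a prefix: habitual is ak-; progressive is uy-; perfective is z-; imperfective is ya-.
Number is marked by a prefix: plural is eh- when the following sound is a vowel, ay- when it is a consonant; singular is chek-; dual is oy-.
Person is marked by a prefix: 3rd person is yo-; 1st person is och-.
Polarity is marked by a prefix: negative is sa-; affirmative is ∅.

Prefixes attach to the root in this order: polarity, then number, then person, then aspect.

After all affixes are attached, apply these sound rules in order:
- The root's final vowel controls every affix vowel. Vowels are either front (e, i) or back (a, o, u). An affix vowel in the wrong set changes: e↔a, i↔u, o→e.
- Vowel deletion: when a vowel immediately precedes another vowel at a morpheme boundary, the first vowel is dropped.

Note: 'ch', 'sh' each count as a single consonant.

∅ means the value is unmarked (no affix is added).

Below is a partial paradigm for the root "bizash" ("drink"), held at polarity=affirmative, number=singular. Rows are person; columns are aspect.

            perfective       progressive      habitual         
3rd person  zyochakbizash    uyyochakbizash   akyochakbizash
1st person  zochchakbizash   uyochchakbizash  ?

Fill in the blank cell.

akochchakbizash

polarity = affirmative: zero marking, form stays bizash.
Attach number singular chek- → chekbizash.
Attach person 1st person och- → ochchekbizash.
Attach aspect habitual ak- → akochchekbizash.
Apply vowel harmony: akochchekbizash → akochchakbizash.
Vowel deletion: no change.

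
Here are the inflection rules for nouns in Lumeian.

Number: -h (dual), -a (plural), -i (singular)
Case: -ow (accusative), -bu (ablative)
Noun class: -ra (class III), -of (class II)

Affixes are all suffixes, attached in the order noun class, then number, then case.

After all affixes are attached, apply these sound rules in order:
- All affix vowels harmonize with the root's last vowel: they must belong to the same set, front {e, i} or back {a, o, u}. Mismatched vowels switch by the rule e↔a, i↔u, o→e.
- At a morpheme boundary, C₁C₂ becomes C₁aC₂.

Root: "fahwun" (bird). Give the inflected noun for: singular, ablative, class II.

fahwunofubu

Attach noun class class II -of → fahwunof.
Attach number singular -i → fahwunofi.
Attach case ablative -bu → fahwunofibu.
Apply vowel harmony: fahwunofibu → fahwunofubu.
Epenthesis: no change.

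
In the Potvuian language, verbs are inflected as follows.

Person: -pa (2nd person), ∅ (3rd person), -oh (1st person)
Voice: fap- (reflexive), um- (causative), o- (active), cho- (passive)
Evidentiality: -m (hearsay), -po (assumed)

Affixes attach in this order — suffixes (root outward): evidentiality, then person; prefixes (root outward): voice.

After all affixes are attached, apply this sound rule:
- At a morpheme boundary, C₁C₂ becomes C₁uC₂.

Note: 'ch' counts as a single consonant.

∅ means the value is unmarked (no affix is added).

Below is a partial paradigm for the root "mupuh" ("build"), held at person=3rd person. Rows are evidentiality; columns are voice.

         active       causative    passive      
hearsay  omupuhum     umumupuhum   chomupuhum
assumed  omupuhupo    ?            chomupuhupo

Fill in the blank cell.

umumupuhupo

Attach evidentiality assumed -po → mupuhpo.
Attach voice causative um- → ummupuhpo.
person = 3rd person: zero marking, form stays ummupuhpo.
Apply epenthesis: ummupuhpo → umumupuhupo.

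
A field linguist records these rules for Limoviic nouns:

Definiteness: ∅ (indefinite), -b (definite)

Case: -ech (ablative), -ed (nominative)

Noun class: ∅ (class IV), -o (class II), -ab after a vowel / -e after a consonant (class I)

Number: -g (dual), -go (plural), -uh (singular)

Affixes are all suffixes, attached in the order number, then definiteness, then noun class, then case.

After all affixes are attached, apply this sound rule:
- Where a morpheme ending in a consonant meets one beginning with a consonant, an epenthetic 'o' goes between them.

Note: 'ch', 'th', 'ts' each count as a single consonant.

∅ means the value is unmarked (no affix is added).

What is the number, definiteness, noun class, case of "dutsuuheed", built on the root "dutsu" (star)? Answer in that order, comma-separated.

Segment: dutsu-uh-e-ed.
number: -uh → singular.
definiteness: ∅ → indefinite.
noun class: -ab/e → class I.
case: -ed → nominative.

singular, indefinite, class I, nominative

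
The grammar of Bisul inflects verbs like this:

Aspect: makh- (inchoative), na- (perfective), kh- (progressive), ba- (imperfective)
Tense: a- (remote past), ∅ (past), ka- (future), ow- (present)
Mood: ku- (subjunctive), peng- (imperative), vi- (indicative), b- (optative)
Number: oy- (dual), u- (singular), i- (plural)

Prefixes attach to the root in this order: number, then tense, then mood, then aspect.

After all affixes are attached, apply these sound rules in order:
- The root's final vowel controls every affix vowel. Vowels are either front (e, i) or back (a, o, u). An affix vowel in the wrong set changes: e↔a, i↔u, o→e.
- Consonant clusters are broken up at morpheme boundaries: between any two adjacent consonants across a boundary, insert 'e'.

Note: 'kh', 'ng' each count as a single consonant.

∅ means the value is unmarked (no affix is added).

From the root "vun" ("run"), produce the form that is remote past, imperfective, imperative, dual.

Attach number dual oy- → oyvun.
Attach tense remote past a- → aoyvun.
Attach mood imperative peng- → pengaoyvun.
Attach aspect imperfective ba- → bapengaoyvun.
Apply vowel harmony: bapengaoyvun → bapangaoyvun.
Apply epenthesis: bapangaoyvun → bapangaoyevun.

bapangaoyevun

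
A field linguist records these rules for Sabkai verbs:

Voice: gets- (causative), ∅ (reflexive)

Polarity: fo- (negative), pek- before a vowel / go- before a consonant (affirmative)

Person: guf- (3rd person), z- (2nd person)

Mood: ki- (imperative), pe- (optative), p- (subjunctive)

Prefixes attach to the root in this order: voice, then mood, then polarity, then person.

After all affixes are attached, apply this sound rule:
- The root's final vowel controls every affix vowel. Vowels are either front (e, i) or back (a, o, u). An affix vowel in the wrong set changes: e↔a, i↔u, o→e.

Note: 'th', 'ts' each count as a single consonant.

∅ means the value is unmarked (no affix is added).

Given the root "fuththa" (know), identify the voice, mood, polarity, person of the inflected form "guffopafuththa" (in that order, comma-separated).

Segment: guf-fo-pe-fuththa.
voice: ∅ → reflexive.
mood: pe- → optative.
polarity: fo- → negative.
person: guf- → 3rd person.

reflexive, optative, negative, 3rd person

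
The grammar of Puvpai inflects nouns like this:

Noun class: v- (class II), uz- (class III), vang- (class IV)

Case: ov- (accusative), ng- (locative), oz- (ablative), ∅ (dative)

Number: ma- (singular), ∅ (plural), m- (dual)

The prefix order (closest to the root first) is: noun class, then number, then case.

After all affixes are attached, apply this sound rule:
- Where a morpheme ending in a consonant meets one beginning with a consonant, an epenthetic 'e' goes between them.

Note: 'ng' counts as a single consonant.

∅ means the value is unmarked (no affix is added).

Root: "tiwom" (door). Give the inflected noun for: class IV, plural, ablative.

ozevangetiwom

Attach noun class class IV vang- → vangtiwom.
number = plural: zero marking, form stays vangtiwom.
Attach case ablative oz- → ozvangtiwom.
Apply epenthesis: ozvangtiwom → ozevangetiwom.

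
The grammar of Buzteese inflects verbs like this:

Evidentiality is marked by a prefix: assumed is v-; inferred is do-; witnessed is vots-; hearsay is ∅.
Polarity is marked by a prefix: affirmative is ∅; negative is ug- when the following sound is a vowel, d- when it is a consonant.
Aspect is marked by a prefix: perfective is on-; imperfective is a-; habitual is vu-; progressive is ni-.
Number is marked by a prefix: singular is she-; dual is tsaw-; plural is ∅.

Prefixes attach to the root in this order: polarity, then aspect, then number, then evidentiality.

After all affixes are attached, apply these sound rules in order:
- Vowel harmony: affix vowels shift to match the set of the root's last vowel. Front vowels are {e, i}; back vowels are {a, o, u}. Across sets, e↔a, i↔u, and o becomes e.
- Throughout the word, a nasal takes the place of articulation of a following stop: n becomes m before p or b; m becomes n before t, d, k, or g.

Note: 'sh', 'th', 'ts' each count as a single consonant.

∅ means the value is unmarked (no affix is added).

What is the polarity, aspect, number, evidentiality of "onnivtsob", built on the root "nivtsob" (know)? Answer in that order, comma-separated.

Segment: on-nivtsob.
polarity: ∅ → affirmative.
aspect: on- → perfective.
number: ∅ → plural.
evidentiality: ∅ → hearsay.

affirmative, perfective, plural, hearsay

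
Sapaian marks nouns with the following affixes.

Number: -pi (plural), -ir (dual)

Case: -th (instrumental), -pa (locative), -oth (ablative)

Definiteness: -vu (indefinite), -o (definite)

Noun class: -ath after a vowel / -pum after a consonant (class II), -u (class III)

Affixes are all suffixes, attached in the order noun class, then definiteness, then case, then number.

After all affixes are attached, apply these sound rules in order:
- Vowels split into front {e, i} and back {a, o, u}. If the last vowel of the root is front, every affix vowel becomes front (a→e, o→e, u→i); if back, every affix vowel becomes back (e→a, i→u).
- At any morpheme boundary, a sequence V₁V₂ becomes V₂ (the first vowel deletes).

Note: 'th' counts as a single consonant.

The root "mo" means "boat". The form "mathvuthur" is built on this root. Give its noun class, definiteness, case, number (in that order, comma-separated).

class II, indefinite, instrumental, dual

Segment: mo-ath-vu-th-ir.
noun class: -ath/pum → class II.
definiteness: -vu → indefinite.
case: -th → instrumental.
number: -ir → dual.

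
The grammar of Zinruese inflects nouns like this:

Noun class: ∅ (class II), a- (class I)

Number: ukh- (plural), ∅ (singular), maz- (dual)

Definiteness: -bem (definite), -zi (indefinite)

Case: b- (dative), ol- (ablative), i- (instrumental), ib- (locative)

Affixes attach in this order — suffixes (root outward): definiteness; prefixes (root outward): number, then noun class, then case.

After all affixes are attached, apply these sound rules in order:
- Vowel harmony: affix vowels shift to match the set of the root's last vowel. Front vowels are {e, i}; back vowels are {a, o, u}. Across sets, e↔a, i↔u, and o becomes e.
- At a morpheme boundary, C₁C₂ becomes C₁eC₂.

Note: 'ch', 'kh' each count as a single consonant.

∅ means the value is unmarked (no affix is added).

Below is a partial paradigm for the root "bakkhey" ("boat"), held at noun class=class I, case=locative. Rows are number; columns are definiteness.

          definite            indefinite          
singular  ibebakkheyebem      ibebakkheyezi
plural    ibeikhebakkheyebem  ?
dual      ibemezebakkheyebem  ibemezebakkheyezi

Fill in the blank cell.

ibeikhebakkheyezi

Attach number plural ukh- → ukhbakkhey.
Attach noun class class I a- → aukhbakkhey.
Attach case locative ib- → ibaukhbakkhey.
Attach definiteness indefinite -zi → ibaukhbakkheyzi.
Apply vowel harmony: ibaukhbakkheyzi → ibeikhbakkheyzi.
Apply epenthesis: ibeikhbakkheyzi → ibeikhebakkheyezi.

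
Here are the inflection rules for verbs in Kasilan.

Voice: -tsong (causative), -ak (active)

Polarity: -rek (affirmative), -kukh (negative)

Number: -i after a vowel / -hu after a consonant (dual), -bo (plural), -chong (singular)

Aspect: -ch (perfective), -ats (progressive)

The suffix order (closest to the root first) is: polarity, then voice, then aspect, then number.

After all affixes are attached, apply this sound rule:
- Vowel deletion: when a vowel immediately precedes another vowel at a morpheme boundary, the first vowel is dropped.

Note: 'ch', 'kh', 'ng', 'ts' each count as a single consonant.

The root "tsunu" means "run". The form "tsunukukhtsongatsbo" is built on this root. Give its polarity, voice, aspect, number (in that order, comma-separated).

Segment: tsunu-kukh-tsong-ats-bo.
polarity: -kukh → negative.
voice: -tsong → causative.
aspect: -ats → progressive.
number: -bo → plural.

negative, causative, progressive, plural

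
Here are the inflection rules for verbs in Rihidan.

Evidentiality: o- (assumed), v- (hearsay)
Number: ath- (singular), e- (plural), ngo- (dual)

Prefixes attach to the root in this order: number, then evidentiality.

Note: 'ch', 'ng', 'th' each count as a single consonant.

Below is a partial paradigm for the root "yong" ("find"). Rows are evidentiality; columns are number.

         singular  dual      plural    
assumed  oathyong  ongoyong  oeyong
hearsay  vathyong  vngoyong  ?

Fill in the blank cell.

veyong

Attach number plural e- → eyong.
Attach evidentiality hearsay v- → veyong.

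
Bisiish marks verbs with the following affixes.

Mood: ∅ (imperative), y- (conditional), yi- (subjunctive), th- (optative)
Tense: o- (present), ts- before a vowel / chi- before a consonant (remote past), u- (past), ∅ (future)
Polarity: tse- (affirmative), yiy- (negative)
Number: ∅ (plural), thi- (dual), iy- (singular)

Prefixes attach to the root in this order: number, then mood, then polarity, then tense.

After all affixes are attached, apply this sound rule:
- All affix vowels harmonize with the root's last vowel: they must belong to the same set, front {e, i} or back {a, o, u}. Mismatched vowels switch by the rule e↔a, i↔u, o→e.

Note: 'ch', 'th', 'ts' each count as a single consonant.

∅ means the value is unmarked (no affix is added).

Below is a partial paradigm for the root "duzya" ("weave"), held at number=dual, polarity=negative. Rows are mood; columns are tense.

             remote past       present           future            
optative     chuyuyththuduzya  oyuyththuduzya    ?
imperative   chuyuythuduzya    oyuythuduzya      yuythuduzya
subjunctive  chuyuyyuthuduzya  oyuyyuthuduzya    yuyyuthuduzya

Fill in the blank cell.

yuyththuduzya

Attach number dual thi- → thiduzya.
Attach mood optative th- → ththiduzya.
Attach polarity negative yiy- → yiyththiduzya.
tense = future: zero marking, form stays yiyththiduzya.
Apply vowel harmony: yiyththiduzya → yuyththuduzya.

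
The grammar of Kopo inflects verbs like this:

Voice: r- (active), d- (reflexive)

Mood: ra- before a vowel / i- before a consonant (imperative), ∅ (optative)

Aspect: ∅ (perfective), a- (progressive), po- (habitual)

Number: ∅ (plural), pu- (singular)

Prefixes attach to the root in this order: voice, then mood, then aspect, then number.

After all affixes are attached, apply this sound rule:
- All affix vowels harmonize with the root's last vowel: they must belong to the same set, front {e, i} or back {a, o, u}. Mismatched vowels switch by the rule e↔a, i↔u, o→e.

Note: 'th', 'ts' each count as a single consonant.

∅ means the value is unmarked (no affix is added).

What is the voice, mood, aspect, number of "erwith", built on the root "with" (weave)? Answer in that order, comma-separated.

active, optative, progressive, plural

Segment: a-r-with.
voice: r- → active.
mood: ∅ → optative.
aspect: a- → progressive.
number: ∅ → plural.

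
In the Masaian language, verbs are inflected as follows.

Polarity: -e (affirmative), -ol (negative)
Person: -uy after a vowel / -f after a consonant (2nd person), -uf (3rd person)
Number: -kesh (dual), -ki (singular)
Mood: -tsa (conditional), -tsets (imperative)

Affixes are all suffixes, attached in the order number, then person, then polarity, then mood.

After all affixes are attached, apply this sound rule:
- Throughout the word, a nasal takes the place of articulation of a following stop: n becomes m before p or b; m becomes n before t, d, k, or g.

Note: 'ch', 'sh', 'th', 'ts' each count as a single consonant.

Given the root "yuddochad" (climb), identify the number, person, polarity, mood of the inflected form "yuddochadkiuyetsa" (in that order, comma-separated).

Segment: yuddochad-ki-uy-e-tsa.
number: -ki → singular.
person: -uy/f → 2nd person.
polarity: -e → affirmative.
mood: -tsa → conditional.

singular, 2nd person, affirmative, conditional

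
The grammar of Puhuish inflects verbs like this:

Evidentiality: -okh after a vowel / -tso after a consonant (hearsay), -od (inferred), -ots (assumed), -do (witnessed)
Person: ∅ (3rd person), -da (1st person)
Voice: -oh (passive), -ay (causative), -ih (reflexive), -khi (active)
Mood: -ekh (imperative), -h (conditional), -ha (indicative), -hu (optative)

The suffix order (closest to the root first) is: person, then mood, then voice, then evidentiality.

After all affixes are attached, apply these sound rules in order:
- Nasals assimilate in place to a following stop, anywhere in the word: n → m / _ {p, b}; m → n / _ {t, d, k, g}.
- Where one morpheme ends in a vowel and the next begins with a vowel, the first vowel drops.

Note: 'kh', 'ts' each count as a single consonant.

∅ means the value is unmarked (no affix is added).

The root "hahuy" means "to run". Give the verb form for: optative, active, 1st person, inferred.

hahuydahukhod

Attach person 1st person -da → hahuyda.
Attach mood optative -hu → hahuydahu.
Attach voice active -khi → hahuydahukhi.
Attach evidentiality inferred -od → hahuydahukhiod.
Nasal assimilation: no change.
Apply vowel deletion: hahuydahukhiod → hahuydahukhod.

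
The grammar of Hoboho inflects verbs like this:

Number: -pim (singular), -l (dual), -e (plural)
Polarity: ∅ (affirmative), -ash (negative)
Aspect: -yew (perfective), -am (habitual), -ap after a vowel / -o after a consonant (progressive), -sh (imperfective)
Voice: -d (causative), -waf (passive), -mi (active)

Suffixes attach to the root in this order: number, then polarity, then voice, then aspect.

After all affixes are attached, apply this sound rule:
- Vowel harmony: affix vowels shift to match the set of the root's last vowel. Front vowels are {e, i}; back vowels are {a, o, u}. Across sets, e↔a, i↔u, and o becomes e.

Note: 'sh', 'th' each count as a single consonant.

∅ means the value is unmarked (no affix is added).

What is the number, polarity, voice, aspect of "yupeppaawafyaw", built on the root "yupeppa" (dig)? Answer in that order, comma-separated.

plural, affirmative, passive, perfective

Segment: yupeppa-e-waf-yew.
number: -e → plural.
polarity: ∅ → affirmative.
voice: -waf → passive.
aspect: -yew → perfective.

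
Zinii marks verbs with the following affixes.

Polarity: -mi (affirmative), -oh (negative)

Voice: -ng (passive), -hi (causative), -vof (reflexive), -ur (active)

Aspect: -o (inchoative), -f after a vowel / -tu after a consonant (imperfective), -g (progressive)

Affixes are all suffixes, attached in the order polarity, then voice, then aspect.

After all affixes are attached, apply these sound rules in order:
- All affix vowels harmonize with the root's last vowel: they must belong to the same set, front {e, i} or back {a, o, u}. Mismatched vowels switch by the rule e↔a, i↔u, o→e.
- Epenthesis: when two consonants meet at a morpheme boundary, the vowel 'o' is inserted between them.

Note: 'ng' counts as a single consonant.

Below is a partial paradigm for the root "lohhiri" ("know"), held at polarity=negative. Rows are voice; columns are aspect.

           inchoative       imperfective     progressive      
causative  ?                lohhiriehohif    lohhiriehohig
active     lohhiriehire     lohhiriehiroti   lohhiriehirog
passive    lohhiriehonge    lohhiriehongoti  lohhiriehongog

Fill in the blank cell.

Attach polarity negative -oh → lohhirioh.
Attach voice causative -hi → lohhiriohhi.
Attach aspect inchoative -o → lohhiriohhio.
Apply vowel harmony: lohhiriohhio → lohhiriehhie.
Apply epenthesis: lohhiriehhie → lohhiriehohie.

lohhiriehohie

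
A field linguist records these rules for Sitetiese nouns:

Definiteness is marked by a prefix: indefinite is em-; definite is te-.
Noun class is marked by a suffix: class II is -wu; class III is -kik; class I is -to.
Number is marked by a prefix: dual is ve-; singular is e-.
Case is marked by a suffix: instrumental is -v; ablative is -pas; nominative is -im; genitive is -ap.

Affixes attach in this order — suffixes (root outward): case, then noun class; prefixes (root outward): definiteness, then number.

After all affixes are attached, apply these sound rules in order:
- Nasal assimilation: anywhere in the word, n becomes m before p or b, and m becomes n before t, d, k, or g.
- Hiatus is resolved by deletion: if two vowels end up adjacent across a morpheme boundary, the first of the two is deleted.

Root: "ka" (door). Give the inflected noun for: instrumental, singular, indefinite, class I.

Attach definiteness indefinite em- → emka.
Attach case instrumental -v → emkav.
Attach number singular e- → eemkav.
Attach noun class class I -to → eemkavto.
Apply nasal assimilation: eemkavto → eenkavto.
Apply vowel deletion: eenkavto → enkavto.

enkavto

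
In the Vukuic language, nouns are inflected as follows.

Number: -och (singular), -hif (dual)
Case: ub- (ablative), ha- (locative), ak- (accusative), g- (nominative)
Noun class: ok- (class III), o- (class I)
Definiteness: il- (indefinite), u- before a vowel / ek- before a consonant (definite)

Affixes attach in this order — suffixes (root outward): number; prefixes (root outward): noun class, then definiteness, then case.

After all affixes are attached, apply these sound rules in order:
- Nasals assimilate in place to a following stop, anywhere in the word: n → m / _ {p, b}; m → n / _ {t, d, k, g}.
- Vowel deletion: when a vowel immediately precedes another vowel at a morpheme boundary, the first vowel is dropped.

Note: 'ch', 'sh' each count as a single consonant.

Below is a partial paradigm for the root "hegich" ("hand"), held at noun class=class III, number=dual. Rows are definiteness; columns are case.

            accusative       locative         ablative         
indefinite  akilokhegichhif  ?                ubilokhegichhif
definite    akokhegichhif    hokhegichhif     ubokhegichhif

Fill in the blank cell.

Attach noun class class III ok- → okhegich.
Attach definiteness indefinite il- → ilokhegich.
Attach case locative ha- → hailokhegich.
Attach number dual -hif → hailokhegichhif.
Nasal assimilation: no change.
Apply vowel deletion: hailokhegichhif → hilokhegichhif.

hilokhegichhif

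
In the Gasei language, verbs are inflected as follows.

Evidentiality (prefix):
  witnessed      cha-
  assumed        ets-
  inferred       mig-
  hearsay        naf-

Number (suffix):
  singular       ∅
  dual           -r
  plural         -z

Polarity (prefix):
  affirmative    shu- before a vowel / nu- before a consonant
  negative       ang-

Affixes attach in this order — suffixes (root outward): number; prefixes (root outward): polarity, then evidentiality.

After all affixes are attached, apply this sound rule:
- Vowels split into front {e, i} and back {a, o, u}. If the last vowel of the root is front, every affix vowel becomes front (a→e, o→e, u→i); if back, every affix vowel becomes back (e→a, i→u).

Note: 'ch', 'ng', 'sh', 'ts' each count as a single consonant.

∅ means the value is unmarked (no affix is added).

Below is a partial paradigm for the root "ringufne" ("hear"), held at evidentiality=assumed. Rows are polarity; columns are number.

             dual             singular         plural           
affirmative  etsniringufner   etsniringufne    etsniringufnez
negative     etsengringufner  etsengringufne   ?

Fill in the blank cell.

Attach number plural -z → ringufnez.
Attach polarity negative ang- → angringufnez.
Attach evidentiality assumed ets- → etsangringufnez.
Apply vowel harmony: etsangringufnez → etsengringufnez.

etsengringufnez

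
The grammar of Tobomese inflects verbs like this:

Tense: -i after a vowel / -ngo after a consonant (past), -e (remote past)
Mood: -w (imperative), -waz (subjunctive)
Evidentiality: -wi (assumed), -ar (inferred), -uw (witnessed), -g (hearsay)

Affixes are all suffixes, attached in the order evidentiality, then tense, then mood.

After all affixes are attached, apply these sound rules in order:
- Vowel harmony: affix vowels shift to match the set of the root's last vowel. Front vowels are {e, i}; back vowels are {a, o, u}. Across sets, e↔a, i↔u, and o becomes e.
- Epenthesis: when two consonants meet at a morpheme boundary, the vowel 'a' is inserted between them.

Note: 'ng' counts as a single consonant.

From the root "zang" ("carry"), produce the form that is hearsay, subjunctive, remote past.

Attach evidentiality hearsay -g → zangg.
Attach tense remote past -e → zangge.
Attach mood subjunctive -waz → zanggewaz.
Apply vowel harmony: zanggewaz → zanggawaz.
Apply epenthesis: zanggawaz → zangagawaz.

zangagawaz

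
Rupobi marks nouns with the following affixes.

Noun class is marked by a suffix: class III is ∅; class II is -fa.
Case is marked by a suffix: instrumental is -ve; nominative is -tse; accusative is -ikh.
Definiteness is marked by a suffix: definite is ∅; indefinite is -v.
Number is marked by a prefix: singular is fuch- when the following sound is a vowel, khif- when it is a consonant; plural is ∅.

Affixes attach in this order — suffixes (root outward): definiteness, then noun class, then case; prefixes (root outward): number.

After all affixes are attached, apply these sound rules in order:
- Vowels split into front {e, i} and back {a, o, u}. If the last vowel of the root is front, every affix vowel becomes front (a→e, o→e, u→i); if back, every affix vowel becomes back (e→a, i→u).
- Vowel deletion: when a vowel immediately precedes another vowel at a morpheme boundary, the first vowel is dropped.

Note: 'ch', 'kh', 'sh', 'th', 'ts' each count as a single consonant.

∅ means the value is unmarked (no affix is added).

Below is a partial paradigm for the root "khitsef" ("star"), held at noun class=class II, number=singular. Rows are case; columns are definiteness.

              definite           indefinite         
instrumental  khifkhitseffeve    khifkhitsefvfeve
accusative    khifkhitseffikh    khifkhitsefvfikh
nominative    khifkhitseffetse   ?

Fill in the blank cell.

khifkhitsefvfetse

Attach definiteness indefinite -v → khitsefv.
Attach noun class class II -fa → khitsefvfa.
Attach number singular khif- (before consonant 'kh') → khifkhitsefvfa.
Attach case nominative -tse → khifkhitsefvfatse.
Apply vowel harmony: khifkhitsefvfatse → khifkhitsefvfetse.
Vowel deletion: no change.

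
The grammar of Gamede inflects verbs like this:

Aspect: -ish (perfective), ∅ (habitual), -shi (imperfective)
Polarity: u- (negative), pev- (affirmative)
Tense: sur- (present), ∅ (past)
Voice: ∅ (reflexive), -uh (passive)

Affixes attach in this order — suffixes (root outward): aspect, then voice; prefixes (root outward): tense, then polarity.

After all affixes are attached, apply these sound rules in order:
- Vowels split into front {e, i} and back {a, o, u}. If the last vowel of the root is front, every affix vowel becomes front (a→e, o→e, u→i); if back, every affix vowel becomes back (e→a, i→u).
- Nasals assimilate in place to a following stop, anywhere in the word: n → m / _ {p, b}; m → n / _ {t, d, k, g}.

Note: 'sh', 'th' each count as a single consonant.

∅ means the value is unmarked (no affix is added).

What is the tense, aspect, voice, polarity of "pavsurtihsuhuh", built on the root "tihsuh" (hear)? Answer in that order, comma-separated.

present, habitual, passive, affirmative

Segment: pev-sur-tihsuh-uh.
tense: sur- → present.
aspect: ∅ → habitual.
voice: -uh → passive.
polarity: pev- → affirmative.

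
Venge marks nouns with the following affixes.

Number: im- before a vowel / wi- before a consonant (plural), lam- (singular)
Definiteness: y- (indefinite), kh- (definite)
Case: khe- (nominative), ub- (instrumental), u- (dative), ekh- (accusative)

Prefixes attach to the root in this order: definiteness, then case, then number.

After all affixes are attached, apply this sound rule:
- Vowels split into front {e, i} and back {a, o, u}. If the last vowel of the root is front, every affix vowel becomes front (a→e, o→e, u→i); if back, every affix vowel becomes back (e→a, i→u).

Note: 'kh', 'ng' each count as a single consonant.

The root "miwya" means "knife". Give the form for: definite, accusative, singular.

Attach definiteness definite kh- → khmiwya.
Attach case accusative ekh- → ekhkhmiwya.
Attach number singular lam- → lamekhkhmiwya.
Apply vowel harmony: lamekhkhmiwya → lamakhkhmiwya.

lamakhkhmiwya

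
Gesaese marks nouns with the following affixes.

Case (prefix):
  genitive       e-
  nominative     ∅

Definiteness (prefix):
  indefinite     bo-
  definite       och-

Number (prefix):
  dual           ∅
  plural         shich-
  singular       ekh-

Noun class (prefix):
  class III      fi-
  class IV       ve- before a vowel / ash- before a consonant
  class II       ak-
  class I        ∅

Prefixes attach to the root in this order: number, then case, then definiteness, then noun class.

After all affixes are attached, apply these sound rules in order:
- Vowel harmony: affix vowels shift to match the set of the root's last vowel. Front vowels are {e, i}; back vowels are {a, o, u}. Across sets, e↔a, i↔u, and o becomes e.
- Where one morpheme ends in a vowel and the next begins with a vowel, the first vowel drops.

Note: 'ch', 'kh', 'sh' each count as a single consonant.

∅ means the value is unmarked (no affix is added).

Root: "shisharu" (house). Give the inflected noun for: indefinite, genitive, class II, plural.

akbashuchshisharu

Attach number plural shich- → shichshisharu.
Attach case genitive e- → eshichshisharu.
Attach definiteness indefinite bo- → boeshichshisharu.
Attach noun class class II ak- → akboeshichshisharu.
Apply vowel harmony: akboeshichshisharu → akboashuchshisharu.
Apply vowel deletion: akboashuchshisharu → akbashuchshisharu.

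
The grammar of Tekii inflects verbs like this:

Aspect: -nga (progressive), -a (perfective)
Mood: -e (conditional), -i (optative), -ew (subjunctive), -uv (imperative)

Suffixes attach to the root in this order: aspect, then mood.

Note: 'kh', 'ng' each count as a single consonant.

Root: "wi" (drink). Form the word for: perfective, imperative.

wiauv

Attach aspect perfective -a → wia.
Attach mood imperative -uv → wiauv.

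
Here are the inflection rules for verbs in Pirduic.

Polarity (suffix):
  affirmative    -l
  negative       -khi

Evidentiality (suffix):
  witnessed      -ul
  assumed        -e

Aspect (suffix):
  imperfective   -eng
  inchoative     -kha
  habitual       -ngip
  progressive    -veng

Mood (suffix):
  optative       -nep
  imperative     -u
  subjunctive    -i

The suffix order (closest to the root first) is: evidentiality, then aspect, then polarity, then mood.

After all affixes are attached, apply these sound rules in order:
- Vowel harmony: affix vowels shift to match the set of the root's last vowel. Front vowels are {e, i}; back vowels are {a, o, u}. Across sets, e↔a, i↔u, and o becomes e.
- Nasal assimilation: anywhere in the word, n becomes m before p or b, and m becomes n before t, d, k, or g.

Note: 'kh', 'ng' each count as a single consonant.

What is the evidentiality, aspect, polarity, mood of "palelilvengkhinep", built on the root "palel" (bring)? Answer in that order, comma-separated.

Segment: palel-ul-veng-khi-nep.
evidentiality: -ul → witnessed.
aspect: -veng → progressive.
polarity: -khi → negative.
mood: -nep → optative.

witnessed, progressive, negative, optative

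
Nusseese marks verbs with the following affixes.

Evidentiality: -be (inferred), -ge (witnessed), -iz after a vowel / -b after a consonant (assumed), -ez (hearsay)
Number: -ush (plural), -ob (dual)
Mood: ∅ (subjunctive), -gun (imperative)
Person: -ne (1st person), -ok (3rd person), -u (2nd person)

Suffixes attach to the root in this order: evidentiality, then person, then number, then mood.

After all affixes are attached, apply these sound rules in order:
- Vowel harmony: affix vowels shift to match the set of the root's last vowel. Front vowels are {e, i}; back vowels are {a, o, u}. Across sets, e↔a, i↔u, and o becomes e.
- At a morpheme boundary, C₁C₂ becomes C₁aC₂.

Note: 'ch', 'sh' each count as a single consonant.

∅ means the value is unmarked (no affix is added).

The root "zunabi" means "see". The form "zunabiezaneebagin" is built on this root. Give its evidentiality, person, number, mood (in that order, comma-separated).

hearsay, 1st person, dual, imperative

Segment: zunabi-ez-ne-ob-gun.
evidentiality: -ez → hearsay.
person: -ne → 1st person.
number: -ob → dual.
mood: -gun → imperative.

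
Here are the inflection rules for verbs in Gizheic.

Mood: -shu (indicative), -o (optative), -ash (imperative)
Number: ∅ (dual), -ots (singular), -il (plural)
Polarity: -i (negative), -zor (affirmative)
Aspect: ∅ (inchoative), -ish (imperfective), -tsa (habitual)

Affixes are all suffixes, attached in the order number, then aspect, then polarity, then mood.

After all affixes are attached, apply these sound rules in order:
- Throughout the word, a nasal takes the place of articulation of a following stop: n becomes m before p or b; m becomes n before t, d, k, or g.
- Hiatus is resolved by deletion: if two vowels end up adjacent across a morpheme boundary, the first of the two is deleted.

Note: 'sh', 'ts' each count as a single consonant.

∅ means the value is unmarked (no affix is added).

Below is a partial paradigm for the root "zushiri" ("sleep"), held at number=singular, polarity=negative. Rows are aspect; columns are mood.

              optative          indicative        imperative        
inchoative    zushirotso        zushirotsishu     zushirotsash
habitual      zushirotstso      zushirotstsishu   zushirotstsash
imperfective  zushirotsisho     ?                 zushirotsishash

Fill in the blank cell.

zushirotsishishu

Attach number singular -ots → zushiriots.
Attach aspect imperfective -ish → zushiriotsish.
Attach polarity negative -i → zushiriotsishi.
Attach mood indicative -shu → zushiriotsishishu.
Nasal assimilation: no change.
Apply vowel deletion: zushiriotsishishu → zushirotsishishu.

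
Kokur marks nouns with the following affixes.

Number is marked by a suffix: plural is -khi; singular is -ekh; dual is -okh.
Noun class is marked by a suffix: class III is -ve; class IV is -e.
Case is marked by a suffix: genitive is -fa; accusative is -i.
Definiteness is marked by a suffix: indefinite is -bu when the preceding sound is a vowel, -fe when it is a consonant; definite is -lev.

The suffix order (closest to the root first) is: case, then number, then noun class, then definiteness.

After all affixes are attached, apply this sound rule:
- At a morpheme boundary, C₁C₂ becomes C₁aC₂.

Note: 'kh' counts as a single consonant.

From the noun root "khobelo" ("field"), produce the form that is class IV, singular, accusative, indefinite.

Attach case accusative -i → khobeloi.
Attach number singular -ekh → khobeloiekh.
Attach noun class class IV -e → khobeloiekhe.
Attach definiteness indefinite -bu (after vowel 'e') → khobeloiekhebu.
Epenthesis: no change.

khobeloiekhebu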